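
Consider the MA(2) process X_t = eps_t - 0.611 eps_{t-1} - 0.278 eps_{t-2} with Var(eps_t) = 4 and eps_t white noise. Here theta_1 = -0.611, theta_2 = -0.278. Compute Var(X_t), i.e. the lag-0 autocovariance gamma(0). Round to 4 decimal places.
\gamma(0) = 5.8024

For an MA(q) process X_t = eps_t + sum_i theta_i eps_{t-i} with
Var(eps_t) = sigma^2, the variance is
  gamma(0) = sigma^2 * (1 + sum_i theta_i^2).
  sum_i theta_i^2 = (-0.611)^2 + (-0.278)^2 = 0.373321 + 0.077284 = 0.450605.
  gamma(0) = 4 * (1 + 0.450605) = 4 * 1.450605 = 5.80242, which rounds to 5.8024.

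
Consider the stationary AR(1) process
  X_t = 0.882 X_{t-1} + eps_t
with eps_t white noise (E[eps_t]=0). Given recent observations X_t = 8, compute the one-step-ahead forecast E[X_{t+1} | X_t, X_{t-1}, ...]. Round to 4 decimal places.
E[X_{t+1} \mid \mathcal F_t] = 7.0560

For an AR(p) model X_t = c + sum_i phi_i X_{t-i} + eps_t, the
one-step-ahead conditional mean is
  E[X_{t+1} | X_t, ...] = c + sum_i phi_i X_{t+1-i}.
Substitute known values:
  E[X_{t+1} | ...] = (0.882) * (8)
                   = 7.0560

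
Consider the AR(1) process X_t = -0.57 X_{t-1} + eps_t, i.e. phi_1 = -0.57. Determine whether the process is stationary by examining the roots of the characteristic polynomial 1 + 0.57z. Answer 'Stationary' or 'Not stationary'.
\text{Stationary}

The AR(p) characteristic polynomial is P(z) = 1 + 0.57z.
Stationarity requires all roots to lie outside the unit circle, i.e. |z| > 1 for every root.
This is linear in z: 1 + (0.57) z = 0  =>  z = -1/(0.57) = -1.754386,  |z| = 1.754386.
Moduli of all roots: 1.7544.
All moduli strictly greater than 1? Yes.
Verdict: Stationary.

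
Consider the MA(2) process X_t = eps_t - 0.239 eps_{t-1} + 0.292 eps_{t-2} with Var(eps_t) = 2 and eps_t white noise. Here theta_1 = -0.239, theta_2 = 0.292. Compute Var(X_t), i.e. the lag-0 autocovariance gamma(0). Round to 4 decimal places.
\gamma(0) = 2.2848

For an MA(q) process X_t = eps_t + sum_i theta_i eps_{t-i} with
Var(eps_t) = sigma^2, the variance is
  gamma(0) = sigma^2 * (1 + sum_i theta_i^2).
  sum_i theta_i^2 = (-0.239)^2 + (0.292)^2 = 0.057121 + 0.085264 = 0.142385.
  gamma(0) = 2 * (1 + 0.142385) = 2 * 1.142385 = 2.28477, which rounds to 2.2848.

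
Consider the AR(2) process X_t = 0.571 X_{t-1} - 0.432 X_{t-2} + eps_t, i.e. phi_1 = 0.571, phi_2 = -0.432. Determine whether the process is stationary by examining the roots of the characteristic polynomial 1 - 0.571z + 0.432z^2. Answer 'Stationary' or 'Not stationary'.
\text{Stationary}

The AR(p) characteristic polynomial is P(z) = 1 - 0.571z + 0.432z^2.
Stationarity requires all roots to lie outside the unit circle, i.e. |z| > 1 for every root.
Set 1 + (-0.571) z + (0.432) z^2 = 0, i.e. a z^2 + b z + c = 0 with a = 0.432, b = -0.571, c = 1.
Discriminant D = b^2 - 4ac = (-0.571)^2 - 4*(0.432)*1 = 0.326041 - (1.728) = -1.401959.
D < 0, so the roots are the complex-conjugate pair z = (-b +/- i sqrt(-D)) / (2a) = 0.6609 +/- 1.3704i.
For a conjugate pair |z|^2 = z * conj(z) = (product of roots) = c/a = 1/(0.432) = 2.314815, so |z| = sqrt(2.314815) = 1.5215 for both roots.
Moduli of all roots: 1.5215, 1.5215.
All moduli strictly greater than 1? Yes.
Verdict: Stationary.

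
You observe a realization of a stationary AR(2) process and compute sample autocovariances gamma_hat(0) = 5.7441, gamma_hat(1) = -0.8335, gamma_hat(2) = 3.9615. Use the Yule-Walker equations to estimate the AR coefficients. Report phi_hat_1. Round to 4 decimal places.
\hat\phi_{1} = -0.0460

The Yule-Walker equations for an AR(p) process read, in matrix form,
  Gamma_p phi = r_p,   with   (Gamma_p)_{ij} = gamma(|i - j|),
                       (r_p)_i = gamma(i),   i,j = 1..p.
Substitute the sample gammas (Toeplitz matrix and right-hand side of size 2):
  Gamma_p = [[5.7441, -0.8335], [-0.8335, 5.7441]]
  r_p     = [-0.8335, 3.9615]
Written out:
  5.7441 phi_1 - 0.8335 phi_2 = -0.8335
  -0.8335 phi_1 + 5.7441 phi_2 = 3.9615
Solve by Cramer's rule:
  det = gamma(0)^2 - gamma(1)^2 = (5.7441)^2 - (-0.8335)^2 = 32.99468481 - 0.69472225 = 32.29996256
  phi_hat_1 = [gamma(1) gamma(0) - gamma(1) gamma(2)] / det = [(-0.8335)(5.7441) - (-0.8335)(3.9615)] / 32.29996256 = -1.4857971 / 32.29996256 = -0.046
  phi_hat_2 = [gamma(0) gamma(2) - gamma(1)^2] / det = [(5.7441)(3.9615) - (-0.8335)^2] / 32.29996256 = 22.0605299 / 32.29996256 = 0.683
So phi_hat = [-0.0460, 0.6830].
Therefore phi_hat_1 = -0.0460.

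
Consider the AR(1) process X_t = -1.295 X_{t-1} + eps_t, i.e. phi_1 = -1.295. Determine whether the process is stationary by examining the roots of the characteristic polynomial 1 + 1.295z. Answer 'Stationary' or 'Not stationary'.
\text{Not stationary}

The AR(p) characteristic polynomial is P(z) = 1 + 1.295z.
Stationarity requires all roots to lie outside the unit circle, i.e. |z| > 1 for every root.
This is linear in z: 1 + (1.295) z = 0  =>  z = -1/(1.295) = -0.772201,  |z| = 0.772201.
Moduli of all roots: 0.7722.
All moduli strictly greater than 1? No.
Verdict: Not stationary.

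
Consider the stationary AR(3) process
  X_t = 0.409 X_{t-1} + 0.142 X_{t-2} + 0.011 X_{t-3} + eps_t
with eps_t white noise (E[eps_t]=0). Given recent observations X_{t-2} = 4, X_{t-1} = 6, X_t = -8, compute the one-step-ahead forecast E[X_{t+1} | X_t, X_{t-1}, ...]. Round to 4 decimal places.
E[X_{t+1} \mid \mathcal F_t] = -2.3760

For an AR(p) model X_t = c + sum_i phi_i X_{t-i} + eps_t, the
one-step-ahead conditional mean is
  E[X_{t+1} | X_t, ...] = c + sum_i phi_i X_{t+1-i}.
Substitute known values:
  E[X_{t+1} | ...] = (0.409) * (-8) + (0.142) * (6) + (0.011) * (4)
                   = -2.3760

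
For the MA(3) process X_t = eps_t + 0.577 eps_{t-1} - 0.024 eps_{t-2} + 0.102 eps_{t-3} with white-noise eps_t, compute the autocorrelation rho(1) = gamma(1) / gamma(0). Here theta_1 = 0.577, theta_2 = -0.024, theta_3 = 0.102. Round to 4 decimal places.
\rho(1) = 0.4172

For an MA(q) process with theta_0 = 1, the autocovariance is
  gamma(k) = sigma^2 * sum_{i=0..q-k} theta_i * theta_{i+k},
and rho(k) = gamma(k) / gamma(0). Sigma^2 cancels.
  numerator   = (1)*(0.577) + (0.577)*(-0.024) + (-0.024)*(0.102) = 0.560704.
  denominator = (1)^2 + (0.577)^2 + (-0.024)^2 + (0.102)^2 = 1.343909.
  rho(1) = 0.560704 / 1.343909 = 0.4172.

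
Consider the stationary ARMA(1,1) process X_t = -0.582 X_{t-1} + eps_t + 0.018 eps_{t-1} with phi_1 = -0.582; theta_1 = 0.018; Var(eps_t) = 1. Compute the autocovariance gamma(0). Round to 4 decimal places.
\gamma(0) = 1.4810

Multiply the model equation by X_{t-k} and take expectations. With theta_0 = psi_0 = 1 and psi_j the MA(infinity) weights, this gives
  gamma(k) - sum_i phi_i gamma(k-i) = c_k,
  c_k = sigma^2 * sum_{j=k..q} theta_j psi_{j-k}   (c_k = 0 for k > q),
using gamma(-m) = gamma(m).
psi-weights needed (psi_j = theta_j + sum_i phi_i psi_{j-i}):
  psi_1 = theta_1 + phi_1 = 0.018 + (-0.582) = -0.564
Right-hand sides:
  c_0 = sigma^2 (1 + theta_1 psi_1) = 1 * (1 + (0.018)(-0.564)) = 1 * 0.989848 = 0.989848
  c_1 = sigma^2 theta_1 = 1 * (0.018) = 0.018
  c_2 = 0
Equations for k = 0 and k = 1 (AR order 1):
  gamma(0) = phi_1 gamma(1) + c_0
  gamma(1) = phi_1 gamma(0) + c_1
Substituting the second into the first: gamma(0) (1 - phi_1^2) = c_0 + phi_1 c_1, so
  gamma(0) = (c_0 + phi_1 c_1) / (1 - phi_1^2) = (0.989848 + (-0.582)(0.018)) / (1 - (-0.582)^2) = 0.979372 / 0.661276 = 1.481034.
Therefore gamma(0) = 1.4810 (to 4 decimal places).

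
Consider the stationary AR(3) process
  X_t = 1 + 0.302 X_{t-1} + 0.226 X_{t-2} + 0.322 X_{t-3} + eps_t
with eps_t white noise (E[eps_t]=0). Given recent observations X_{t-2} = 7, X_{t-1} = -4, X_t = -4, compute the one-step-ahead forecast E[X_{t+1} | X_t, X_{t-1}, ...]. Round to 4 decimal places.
E[X_{t+1} \mid \mathcal F_t] = 1.1420

For an AR(p) model X_t = c + sum_i phi_i X_{t-i} + eps_t, the
one-step-ahead conditional mean is
  E[X_{t+1} | X_t, ...] = c + sum_i phi_i X_{t+1-i}.
Substitute known values:
  E[X_{t+1} | ...] = 1 + (0.302) * (-4) + (0.226) * (-4) + (0.322) * (7)
                   = 1.1420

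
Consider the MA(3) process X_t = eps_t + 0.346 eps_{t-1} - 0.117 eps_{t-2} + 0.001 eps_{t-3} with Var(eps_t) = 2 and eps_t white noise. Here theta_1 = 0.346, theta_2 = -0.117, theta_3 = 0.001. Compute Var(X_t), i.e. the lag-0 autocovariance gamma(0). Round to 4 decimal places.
\gamma(0) = 2.2668

For an MA(q) process X_t = eps_t + sum_i theta_i eps_{t-i} with
Var(eps_t) = sigma^2, the variance is
  gamma(0) = sigma^2 * (1 + sum_i theta_i^2).
  sum_i theta_i^2 = (0.346)^2 + (-0.117)^2 + (0.001)^2 = 0.119716 + 0.013689 + 0.000001 = 0.133406.
  gamma(0) = 2 * (1 + 0.133406) = 2 * 1.133406 = 2.266812, which rounds to 2.2668.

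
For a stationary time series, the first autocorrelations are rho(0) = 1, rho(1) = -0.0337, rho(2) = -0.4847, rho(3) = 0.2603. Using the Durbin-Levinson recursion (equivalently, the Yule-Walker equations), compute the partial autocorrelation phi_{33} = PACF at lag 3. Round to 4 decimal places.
\phi_{33} = 0.2880

The PACF at lag k is phi_{kk}, the last component of the solution
to the Yule-Walker system G_k phi = r_k where
  (G_k)_{ij} = rho(|i - j|), (r_k)_i = rho(i), i,j = 1..k.
Equivalently, Durbin-Levinson gives phi_{kk} iteratively:
  phi_{11} = rho(1)
  phi_{kk} = [rho(k) - sum_{j=1..k-1} phi_{k-1,j} rho(k-j)]
            / [1 - sum_{j=1..k-1} phi_{k-1,j} rho(j)],
  phi_{k,j} = phi_{k-1,j} - phi_{kk} phi_{k-1,k-j},  j = 1..k-1.
Step k = 1:
  phi_11 = rho(1) = -0.0337.
Step k = 2:
  phi_22 = [rho(2) - phi_11 rho(1)] / [1 - phi_11 rho(1)] = [-0.4847 - (-0.0337)(-0.0337)] / [1 - (-0.0337)(-0.0337)]
         = -0.48583569 / 0.99886431 = -0.486388.
  Update: phi_21 = phi_11 - phi_22 phi_11 = -0.0337 - (-0.486388)(-0.0337) = -0.050091.
Step k = 3:
  phi_33 = [rho(3) - phi_21 rho(2) - phi_22 rho(1)] / [1 - phi_21 rho(1) - phi_22 rho(2)]
    numerator   = 0.2603 - (-0.050091)(-0.4847) - (-0.486388)(-0.0337) = 0.21962948
    denominator = 1 - (-0.050091)(-0.0337) - (-0.486388)(-0.4847) = 0.76255962
  phi_33 = 0.21962948 / 0.76255962 = 0.288.
Therefore phi_{33} = 0.2880.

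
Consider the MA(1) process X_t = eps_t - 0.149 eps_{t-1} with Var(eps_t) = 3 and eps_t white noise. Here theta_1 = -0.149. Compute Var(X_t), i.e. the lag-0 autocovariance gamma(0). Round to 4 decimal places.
\gamma(0) = 3.0666

For an MA(q) process X_t = eps_t + sum_i theta_i eps_{t-i} with
Var(eps_t) = sigma^2, the variance is
  gamma(0) = sigma^2 * (1 + sum_i theta_i^2).
  sum_i theta_i^2 = (-0.149)^2 = 0.022201.
  gamma(0) = 3 * (1 + 0.022201) = 3 * 1.022201 = 3.066603, which rounds to 3.0666.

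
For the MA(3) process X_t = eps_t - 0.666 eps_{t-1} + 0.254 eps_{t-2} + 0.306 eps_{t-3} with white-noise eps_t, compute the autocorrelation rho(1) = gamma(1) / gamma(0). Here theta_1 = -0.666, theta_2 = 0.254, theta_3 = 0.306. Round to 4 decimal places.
\rho(1) = -0.4729

For an MA(q) process with theta_0 = 1, the autocovariance is
  gamma(k) = sigma^2 * sum_{i=0..q-k} theta_i * theta_{i+k},
and rho(k) = gamma(k) / gamma(0). Sigma^2 cancels.
  numerator   = (1)*(-0.666) + (-0.666)*(0.254) + (0.254)*(0.306) = -0.75744.
  denominator = (1)^2 + (-0.666)^2 + (0.254)^2 + (0.306)^2 = 1.601708.
  rho(1) = -0.75744 / 1.601708 = -0.4729.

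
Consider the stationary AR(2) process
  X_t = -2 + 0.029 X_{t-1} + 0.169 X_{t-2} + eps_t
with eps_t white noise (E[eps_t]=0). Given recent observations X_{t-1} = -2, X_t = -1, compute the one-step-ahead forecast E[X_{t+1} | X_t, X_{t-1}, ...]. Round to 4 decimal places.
E[X_{t+1} \mid \mathcal F_t] = -2.3670

For an AR(p) model X_t = c + sum_i phi_i X_{t-i} + eps_t, the
one-step-ahead conditional mean is
  E[X_{t+1} | X_t, ...] = c + sum_i phi_i X_{t+1-i}.
Substitute known values:
  E[X_{t+1} | ...] = -2 + (0.029) * (-1) + (0.169) * (-2)
                   = -2.3670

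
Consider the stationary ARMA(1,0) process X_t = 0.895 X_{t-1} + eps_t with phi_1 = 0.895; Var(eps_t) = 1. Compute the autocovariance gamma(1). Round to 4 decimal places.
\gamma(1) = 4.4981

Multiply the model equation by X_{t-k} and take expectations. With theta_0 = psi_0 = 1 and psi_j the MA(infinity) weights, this gives
  gamma(k) - sum_i phi_i gamma(k-i) = c_k,
  c_k = sigma^2 * sum_{j=k..q} theta_j psi_{j-k}   (c_k = 0 for k > q),
using gamma(-m) = gamma(m).
Pure AR (q = 0): c_0 = sigma^2 = 1, c_k = 0 for k >= 1.
Equations for k = 0 and k = 1 (AR order 1):
  gamma(0) = phi_1 gamma(1) + c_0
  gamma(1) = phi_1 gamma(0) + c_1
Substituting the second into the first: gamma(0) (1 - phi_1^2) = c_0 + phi_1 c_1, so
  gamma(0) = c_0 / (1 - phi_1^2) = 1 / (1 - (0.895)^2) = 1 / 0.198975 = 5.025757.
  gamma(1) = phi_1 gamma(0) = (0.895)(5.025757) = 4.498053.
Therefore gamma(1) = 4.4981 (to 4 decimal places).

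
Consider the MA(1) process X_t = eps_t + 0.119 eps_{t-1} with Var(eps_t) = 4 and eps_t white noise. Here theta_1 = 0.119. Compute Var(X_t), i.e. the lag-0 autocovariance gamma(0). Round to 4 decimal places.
\gamma(0) = 4.0566

For an MA(q) process X_t = eps_t + sum_i theta_i eps_{t-i} with
Var(eps_t) = sigma^2, the variance is
  gamma(0) = sigma^2 * (1 + sum_i theta_i^2).
  sum_i theta_i^2 = (0.119)^2 = 0.014161.
  gamma(0) = 4 * (1 + 0.014161) = 4 * 1.014161 = 4.056644, which rounds to 4.0566.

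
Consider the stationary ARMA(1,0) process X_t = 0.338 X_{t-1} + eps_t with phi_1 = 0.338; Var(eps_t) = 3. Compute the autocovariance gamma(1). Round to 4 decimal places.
\gamma(1) = 1.1448

Multiply the model equation by X_{t-k} and take expectations. With theta_0 = psi_0 = 1 and psi_j the MA(infinity) weights, this gives
  gamma(k) - sum_i phi_i gamma(k-i) = c_k,
  c_k = sigma^2 * sum_{j=k..q} theta_j psi_{j-k}   (c_k = 0 for k > q),
using gamma(-m) = gamma(m).
Pure AR (q = 0): c_0 = sigma^2 = 3, c_k = 0 for k >= 1.
Equations for k = 0 and k = 1 (AR order 1):
  gamma(0) = phi_1 gamma(1) + c_0
  gamma(1) = phi_1 gamma(0) + c_1
Substituting the second into the first: gamma(0) (1 - phi_1^2) = c_0 + phi_1 c_1, so
  gamma(0) = c_0 / (1 - phi_1^2) = 3 / (1 - (0.338)^2) = 3 / 0.885756 = 3.386937.
  gamma(1) = phi_1 gamma(0) = (0.338)(3.386937) = 1.144785.
Therefore gamma(1) = 1.1448 (to 4 decimal places).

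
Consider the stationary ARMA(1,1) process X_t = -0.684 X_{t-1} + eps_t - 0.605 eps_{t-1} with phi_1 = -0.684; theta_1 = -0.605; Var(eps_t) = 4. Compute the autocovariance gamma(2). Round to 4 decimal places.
\gamma(2) = 9.3699

Multiply the model equation by X_{t-k} and take expectations. With theta_0 = psi_0 = 1 and psi_j the MA(infinity) weights, this gives
  gamma(k) - sum_i phi_i gamma(k-i) = c_k,
  c_k = sigma^2 * sum_{j=k..q} theta_j psi_{j-k}   (c_k = 0 for k > q),
using gamma(-m) = gamma(m).
psi-weights needed (psi_j = theta_j + sum_i phi_i psi_{j-i}):
  psi_1 = theta_1 + phi_1 = -0.605 + (-0.684) = -1.289
Right-hand sides:
  c_0 = sigma^2 (1 + theta_1 psi_1) = 4 * (1 + (-0.605)(-1.289)) = 4 * 1.779845 = 7.11938
  c_1 = sigma^2 theta_1 = 4 * (-0.605) = -2.42
  c_2 = 0
Equations for k = 0 and k = 1 (AR order 1):
  gamma(0) = phi_1 gamma(1) + c_0
  gamma(1) = phi_1 gamma(0) + c_1
Substituting the second into the first: gamma(0) (1 - phi_1^2) = c_0 + phi_1 c_1, so
  gamma(0) = (c_0 + phi_1 c_1) / (1 - phi_1^2) = (7.11938 + (-0.684)(-2.42)) / (1 - (-0.684)^2) = 8.77466 / 0.532144 = 16.489259.
  gamma(1) = phi_1 gamma(0) + c_1 = (-0.684)(16.489259) + (-2.42) = -13.698653.
For k = 2 (> q): gamma(2) = phi_1 gamma(1) = (-0.684)(-13.698653) = 9.369879.
Therefore gamma(2) = 9.3699 (to 4 decimal places).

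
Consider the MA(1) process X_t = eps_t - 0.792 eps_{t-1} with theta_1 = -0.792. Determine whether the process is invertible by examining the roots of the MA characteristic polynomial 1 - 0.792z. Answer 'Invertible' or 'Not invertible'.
\text{Invertible}

The MA(q) characteristic polynomial is P(z) = 1 - 0.792z.
Invertibility requires all roots to lie outside the unit circle, i.e. |z| > 1 for every root.
This is linear in z: 1 + (-0.792) z = 0  =>  z = -1/(-0.792) = 1.262626,  |z| = 1.262626.
Moduli of all roots: 1.2626.
All moduli strictly greater than 1? Yes.
Verdict: Invertible.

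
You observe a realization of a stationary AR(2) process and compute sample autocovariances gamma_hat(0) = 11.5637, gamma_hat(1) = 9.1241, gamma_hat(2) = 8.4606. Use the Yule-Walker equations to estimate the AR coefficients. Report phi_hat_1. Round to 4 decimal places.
\hat\phi_{1} = 0.5610

The Yule-Walker equations for an AR(p) process read, in matrix form,
  Gamma_p phi = r_p,   with   (Gamma_p)_{ij} = gamma(|i - j|),
                       (r_p)_i = gamma(i),   i,j = 1..p.
Substitute the sample gammas (Toeplitz matrix and right-hand side of size 2):
  Gamma_p = [[11.5637, 9.1241], [9.1241, 11.5637]]
  r_p     = [9.1241, 8.4606]
Written out:
  11.5637 phi_1 + 9.1241 phi_2 = 9.1241
  9.1241 phi_1 + 11.5637 phi_2 = 8.4606
Solve by Cramer's rule:
  det = gamma(0)^2 - gamma(1)^2 = (11.5637)^2 - (9.1241)^2 = 133.71915769 - 83.24920081 = 50.46995688
  phi_hat_1 = [gamma(1) gamma(0) - gamma(1) gamma(2)] / det = [(9.1241)(11.5637) - (9.1241)(8.4606)] / 50.46995688 = 28.31299471 / 50.46995688 = 0.561
  phi_hat_2 = [gamma(0) gamma(2) - gamma(1)^2] / det = [(11.5637)(8.4606) - (9.1241)^2] / 50.46995688 = 14.58663941 / 50.46995688 = 0.289
So phi_hat = [0.5610, 0.2890].
Therefore phi_hat_1 = 0.5610.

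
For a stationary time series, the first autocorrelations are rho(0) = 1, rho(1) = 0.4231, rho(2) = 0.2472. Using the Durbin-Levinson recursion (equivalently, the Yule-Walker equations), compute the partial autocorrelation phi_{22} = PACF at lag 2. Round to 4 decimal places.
\phi_{22} = 0.0831

The PACF at lag k is phi_{kk}, the last component of the solution
to the Yule-Walker system G_k phi = r_k where
  (G_k)_{ij} = rho(|i - j|), (r_k)_i = rho(i), i,j = 1..k.
Equivalently, Durbin-Levinson gives phi_{kk} iteratively:
  phi_{11} = rho(1)
  phi_{kk} = [rho(k) - sum_{j=1..k-1} phi_{k-1,j} rho(k-j)]
            / [1 - sum_{j=1..k-1} phi_{k-1,j} rho(j)],
  phi_{k,j} = phi_{k-1,j} - phi_{kk} phi_{k-1,k-j},  j = 1..k-1.
Step k = 1:
  phi_11 = rho(1) = 0.4231.
Step k = 2:
  phi_22 = [rho(2) - phi_11 rho(1)] / [1 - phi_11 rho(1)] = [0.2472 - (0.4231)(0.4231)] / [1 - (0.4231)(0.4231)]
         = 0.06818639 / 0.82098639 = 0.0831.
Therefore phi_{22} = 0.0831.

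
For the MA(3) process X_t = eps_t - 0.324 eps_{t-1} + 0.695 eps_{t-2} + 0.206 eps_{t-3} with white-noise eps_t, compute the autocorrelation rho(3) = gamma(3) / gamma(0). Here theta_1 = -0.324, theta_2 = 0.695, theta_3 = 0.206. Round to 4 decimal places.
\rho(3) = 0.1263

For an MA(q) process with theta_0 = 1, the autocovariance is
  gamma(k) = sigma^2 * sum_{i=0..q-k} theta_i * theta_{i+k},
and rho(k) = gamma(k) / gamma(0). Sigma^2 cancels.
  numerator   = (1)*(0.206) = 0.206.
  denominator = (1)^2 + (-0.324)^2 + (0.695)^2 + (0.206)^2 = 1.630437.
  rho(3) = 0.206 / 1.630437 = 0.1263.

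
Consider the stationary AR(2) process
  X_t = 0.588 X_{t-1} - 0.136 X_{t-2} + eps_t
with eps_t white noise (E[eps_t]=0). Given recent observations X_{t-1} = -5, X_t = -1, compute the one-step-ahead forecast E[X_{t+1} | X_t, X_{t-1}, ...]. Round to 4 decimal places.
E[X_{t+1} \mid \mathcal F_t] = 0.0920

For an AR(p) model X_t = c + sum_i phi_i X_{t-i} + eps_t, the
one-step-ahead conditional mean is
  E[X_{t+1} | X_t, ...] = c + sum_i phi_i X_{t+1-i}.
Substitute known values:
  E[X_{t+1} | ...] = (0.588) * (-1) + (-0.136) * (-5)
                   = 0.0920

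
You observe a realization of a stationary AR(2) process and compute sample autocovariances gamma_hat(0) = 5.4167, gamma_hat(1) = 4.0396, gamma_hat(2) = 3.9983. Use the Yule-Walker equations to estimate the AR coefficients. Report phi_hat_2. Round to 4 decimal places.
\hat\phi_{2} = 0.4100

The Yule-Walker equations for an AR(p) process read, in matrix form,
  Gamma_p phi = r_p,   with   (Gamma_p)_{ij} = gamma(|i - j|),
                       (r_p)_i = gamma(i),   i,j = 1..p.
Substitute the sample gammas (Toeplitz matrix and right-hand side of size 2):
  Gamma_p = [[5.4167, 4.0396], [4.0396, 5.4167]]
  r_p     = [4.0396, 3.9983]
Written out:
  5.4167 phi_1 + 4.0396 phi_2 = 4.0396
  4.0396 phi_1 + 5.4167 phi_2 = 3.9983
Solve by Cramer's rule:
  det = gamma(0)^2 - gamma(1)^2 = (5.4167)^2 - (4.0396)^2 = 29.34063889 - 16.31836816 = 13.02227073
  phi_hat_1 = [gamma(1) gamma(0) - gamma(1) gamma(2)] / det = [(4.0396)(5.4167) - (4.0396)(3.9983)] / 13.02227073 = 5.72976864 / 13.02227073 = 0.44
  phi_hat_2 = [gamma(0) gamma(2) - gamma(1)^2] / det = [(5.4167)(3.9983) - (4.0396)^2] / 13.02227073 = 5.33922345 / 13.02227073 = 0.41
So phi_hat = [0.4400, 0.4100].
Therefore phi_hat_2 = 0.4100.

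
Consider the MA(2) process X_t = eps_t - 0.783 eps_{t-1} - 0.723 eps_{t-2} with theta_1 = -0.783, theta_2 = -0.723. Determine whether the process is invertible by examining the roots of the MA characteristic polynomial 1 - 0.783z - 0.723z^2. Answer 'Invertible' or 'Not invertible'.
\text{Not invertible}

The MA(q) characteristic polynomial is P(z) = 1 - 0.783z - 0.723z^2.
Invertibility requires all roots to lie outside the unit circle, i.e. |z| > 1 for every root.
Set 1 + (-0.783) z + (-0.723) z^2 = 0, i.e. a z^2 + b z + c = 0 with a = -0.723, b = -0.783, c = 1.
Discriminant D = b^2 - 4ac = (-0.783)^2 - 4*(-0.723)*1 = 0.613089 - (-2.892) = 3.505089.
D >= 0, so the roots are real: z = (-b +/- sqrt(D)) / (2a) = (0.783 +/- 1.872188) / (-1.446).
  z_1 = (0.783 + 1.872188) / (-1.446) = -1.8362,   |z_1| = 1.8362.
  z_2 = (0.783 - 1.872188) / (-1.446) = 0.7532,   |z_2| = 0.7532.
Moduli of all roots: 1.8362, 0.7532.
All moduli strictly greater than 1? No.
Verdict: Not invertible.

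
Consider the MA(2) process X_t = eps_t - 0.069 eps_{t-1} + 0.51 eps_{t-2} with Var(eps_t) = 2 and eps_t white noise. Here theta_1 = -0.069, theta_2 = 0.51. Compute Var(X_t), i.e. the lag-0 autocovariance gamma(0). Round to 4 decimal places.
\gamma(0) = 2.5297

For an MA(q) process X_t = eps_t + sum_i theta_i eps_{t-i} with
Var(eps_t) = sigma^2, the variance is
  gamma(0) = sigma^2 * (1 + sum_i theta_i^2).
  sum_i theta_i^2 = (-0.069)^2 + (0.51)^2 = 0.004761 + 0.2601 = 0.264861.
  gamma(0) = 2 * (1 + 0.264861) = 2 * 1.264861 = 2.529722, which rounds to 2.5297.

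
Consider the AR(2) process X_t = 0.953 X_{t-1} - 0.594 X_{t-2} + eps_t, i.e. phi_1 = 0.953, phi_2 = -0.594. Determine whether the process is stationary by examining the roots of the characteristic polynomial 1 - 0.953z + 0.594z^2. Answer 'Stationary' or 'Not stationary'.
\text{Stationary}

The AR(p) characteristic polynomial is P(z) = 1 - 0.953z + 0.594z^2.
Stationarity requires all roots to lie outside the unit circle, i.e. |z| > 1 for every root.
Set 1 + (-0.953) z + (0.594) z^2 = 0, i.e. a z^2 + b z + c = 0 with a = 0.594, b = -0.953, c = 1.
Discriminant D = b^2 - 4ac = (-0.953)^2 - 4*(0.594)*1 = 0.908209 - (2.376) = -1.467791.
D < 0, so the roots are the complex-conjugate pair z = (-b +/- i sqrt(-D)) / (2a) = 0.8022 +/- 1.0198i.
For a conjugate pair |z|^2 = z * conj(z) = (product of roots) = c/a = 1/(0.594) = 1.683502, so |z| = sqrt(1.683502) = 1.2975 for both roots.
Moduli of all roots: 1.2975, 1.2975.
All moduli strictly greater than 1? Yes.
Verdict: Stationary.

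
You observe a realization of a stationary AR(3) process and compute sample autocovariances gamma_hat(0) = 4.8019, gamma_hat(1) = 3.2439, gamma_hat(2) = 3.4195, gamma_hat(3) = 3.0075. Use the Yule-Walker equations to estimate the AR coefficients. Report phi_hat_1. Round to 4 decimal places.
\hat\phi_{1} = 0.2980

The Yule-Walker equations for an AR(p) process read, in matrix form,
  Gamma_p phi = r_p,   with   (Gamma_p)_{ij} = gamma(|i - j|),
                       (r_p)_i = gamma(i),   i,j = 1..p.
Substitute the sample gammas (Toeplitz matrix and right-hand side of size 3):
  Gamma_p = [[4.8019, 3.2439, 3.4195], [3.2439, 4.8019, 3.2439], [3.4195, 3.2439, 4.8019]]
  r_p     = [3.2439, 3.4195, 3.0075]
Written out (R1..R3):
  (R1) 4.8019 phi_1 + 3.2439 phi_2 + 3.4195 phi_3 = 3.2439
  (R2) 3.2439 phi_1 + 4.8019 phi_2 + 3.2439 phi_3 = 3.4195
  (R3) 3.4195 phi_1 + 3.2439 phi_2 + 4.8019 phi_3 = 3.0075
Gaussian elimination:
  R2 <- R2 - (3.2439/4.8019) R1 = R2 - (0.675545) R1:  2.610499 phi_2 + 0.933874 phi_3 = 1.228099
  R3 <- R3 - (3.4195/4.8019) R1 = R3 - (0.712114) R1:  0.933874 phi_2 + 2.366826 phi_3 = 0.697474
  R3 <- R3 - (0.933874/2.610499) R2 = R3 - (0.357738) R2:  2.032745 phi_3 = 0.258136
Back-substitution:
  phi_hat_3 = 0.258136 / 2.032745 = 0.126989
  phi_hat_2 = (1.228099 - (0.933874)(0.126989)) / 2.610499 = 0.425017
  phi_hat_1 = (3.2439 - (3.2439)(0.425017) - (3.4195)(0.126989)) / 4.8019 = 0.297996
So phi_hat = [0.2980, 0.4250, 0.1270].
Therefore phi_hat_1 = 0.2980.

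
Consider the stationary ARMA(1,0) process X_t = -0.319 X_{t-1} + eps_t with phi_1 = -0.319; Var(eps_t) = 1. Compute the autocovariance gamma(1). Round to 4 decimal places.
\gamma(1) = -0.3551

Multiply the model equation by X_{t-k} and take expectations. With theta_0 = psi_0 = 1 and psi_j the MA(infinity) weights, this gives
  gamma(k) - sum_i phi_i gamma(k-i) = c_k,
  c_k = sigma^2 * sum_{j=k..q} theta_j psi_{j-k}   (c_k = 0 for k > q),
using gamma(-m) = gamma(m).
Pure AR (q = 0): c_0 = sigma^2 = 1, c_k = 0 for k >= 1.
Equations for k = 0 and k = 1 (AR order 1):
  gamma(0) = phi_1 gamma(1) + c_0
  gamma(1) = phi_1 gamma(0) + c_1
Substituting the second into the first: gamma(0) (1 - phi_1^2) = c_0 + phi_1 c_1, so
  gamma(0) = c_0 / (1 - phi_1^2) = 1 / (1 - (-0.319)^2) = 1 / 0.898239 = 1.113289.
  gamma(1) = phi_1 gamma(0) = (-0.319)(1.113289) = -0.355139.
Therefore gamma(1) = -0.3551 (to 4 decimal places).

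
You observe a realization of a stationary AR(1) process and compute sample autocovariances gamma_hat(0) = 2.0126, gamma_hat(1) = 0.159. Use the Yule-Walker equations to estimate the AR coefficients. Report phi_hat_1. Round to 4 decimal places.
\hat\phi_{1} = 0.0790

The Yule-Walker equations for an AR(p) process read, in matrix form,
  Gamma_p phi = r_p,   with   (Gamma_p)_{ij} = gamma(|i - j|),
                       (r_p)_i = gamma(i),   i,j = 1..p.
Substitute the sample gammas (Toeplitz matrix and right-hand side of size 1):
  Gamma_p = [[2.0126]]
  r_p     = [0.159]
With p = 1 this is the single equation gamma(0) phi_1 = gamma(1):
  phi_hat_1 = gamma(1) / gamma(0) = 0.159 / 2.0126 = 0.0790.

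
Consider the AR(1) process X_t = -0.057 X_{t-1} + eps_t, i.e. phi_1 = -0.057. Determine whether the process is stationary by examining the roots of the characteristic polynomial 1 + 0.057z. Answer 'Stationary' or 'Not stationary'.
\text{Stationary}

The AR(p) characteristic polynomial is P(z) = 1 + 0.057z.
Stationarity requires all roots to lie outside the unit circle, i.e. |z| > 1 for every root.
This is linear in z: 1 + (0.057) z = 0  =>  z = -1/(0.057) = -17.54386,  |z| = 17.54386.
Moduli of all roots: 17.5439.
All moduli strictly greater than 1? Yes.
Verdict: Stationary.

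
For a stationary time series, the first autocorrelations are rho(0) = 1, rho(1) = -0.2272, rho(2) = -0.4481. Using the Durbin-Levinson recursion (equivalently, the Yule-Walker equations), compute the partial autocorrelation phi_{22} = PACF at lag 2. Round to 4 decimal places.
\phi_{22} = -0.5269

The PACF at lag k is phi_{kk}, the last component of the solution
to the Yule-Walker system G_k phi = r_k where
  (G_k)_{ij} = rho(|i - j|), (r_k)_i = rho(i), i,j = 1..k.
Equivalently, Durbin-Levinson gives phi_{kk} iteratively:
  phi_{11} = rho(1)
  phi_{kk} = [rho(k) - sum_{j=1..k-1} phi_{k-1,j} rho(k-j)]
            / [1 - sum_{j=1..k-1} phi_{k-1,j} rho(j)],
  phi_{k,j} = phi_{k-1,j} - phi_{kk} phi_{k-1,k-j},  j = 1..k-1.
Step k = 1:
  phi_11 = rho(1) = -0.2272.
Step k = 2:
  phi_22 = [rho(2) - phi_11 rho(1)] / [1 - phi_11 rho(1)] = [-0.4481 - (-0.2272)(-0.2272)] / [1 - (-0.2272)(-0.2272)]
         = -0.49971984 / 0.94838016 = -0.5269.
Therefore phi_{22} = -0.5269.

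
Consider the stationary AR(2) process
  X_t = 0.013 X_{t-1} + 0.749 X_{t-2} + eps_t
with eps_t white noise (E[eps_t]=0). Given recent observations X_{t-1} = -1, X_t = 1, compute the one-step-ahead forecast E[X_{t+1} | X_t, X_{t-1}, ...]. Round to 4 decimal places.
E[X_{t+1} \mid \mathcal F_t] = -0.7360

For an AR(p) model X_t = c + sum_i phi_i X_{t-i} + eps_t, the
one-step-ahead conditional mean is
  E[X_{t+1} | X_t, ...] = c + sum_i phi_i X_{t+1-i}.
Substitute known values:
  E[X_{t+1} | ...] = (0.013) * (1) + (0.749) * (-1)
                   = -0.7360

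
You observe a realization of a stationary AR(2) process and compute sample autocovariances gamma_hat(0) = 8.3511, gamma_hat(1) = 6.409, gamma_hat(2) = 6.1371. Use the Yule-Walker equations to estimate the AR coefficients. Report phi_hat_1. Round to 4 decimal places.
\hat\phi_{1} = 0.4950

The Yule-Walker equations for an AR(p) process read, in matrix form,
  Gamma_p phi = r_p,   with   (Gamma_p)_{ij} = gamma(|i - j|),
                       (r_p)_i = gamma(i),   i,j = 1..p.
Substitute the sample gammas (Toeplitz matrix and right-hand side of size 2):
  Gamma_p = [[8.3511, 6.409], [6.409, 8.3511]]
  r_p     = [6.409, 6.1371]
Written out:
  8.3511 phi_1 + 6.409 phi_2 = 6.409
  6.409 phi_1 + 8.3511 phi_2 = 6.1371
Solve by Cramer's rule:
  det = gamma(0)^2 - gamma(1)^2 = (8.3511)^2 - (6.409)^2 = 69.74087121 - 41.075281 = 28.66559021
  phi_hat_1 = [gamma(1) gamma(0) - gamma(1) gamma(2)] / det = [(6.409)(8.3511) - (6.409)(6.1371)] / 28.66559021 = 14.189526 / 28.66559021 = 0.495
  phi_hat_2 = [gamma(0) gamma(2) - gamma(1)^2] / det = [(8.3511)(6.1371) - (6.409)^2] / 28.66559021 = 10.17625481 / 28.66559021 = 0.355
So phi_hat = [0.4950, 0.3550].
Therefore phi_hat_1 = 0.4950.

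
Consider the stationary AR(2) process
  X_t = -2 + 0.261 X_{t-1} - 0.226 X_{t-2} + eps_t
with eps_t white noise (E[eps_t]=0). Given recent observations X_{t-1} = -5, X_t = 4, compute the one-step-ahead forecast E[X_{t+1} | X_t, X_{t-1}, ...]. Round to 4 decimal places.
E[X_{t+1} \mid \mathcal F_t] = 0.1740

For an AR(p) model X_t = c + sum_i phi_i X_{t-i} + eps_t, the
one-step-ahead conditional mean is
  E[X_{t+1} | X_t, ...] = c + sum_i phi_i X_{t+1-i}.
Substitute known values:
  E[X_{t+1} | ...] = -2 + (0.261) * (4) + (-0.226) * (-5)
                   = 0.1740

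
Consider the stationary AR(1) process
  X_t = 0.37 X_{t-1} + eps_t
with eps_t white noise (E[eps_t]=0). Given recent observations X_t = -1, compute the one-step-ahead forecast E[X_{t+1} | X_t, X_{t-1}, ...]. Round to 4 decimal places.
E[X_{t+1} \mid \mathcal F_t] = -0.3700

For an AR(p) model X_t = c + sum_i phi_i X_{t-i} + eps_t, the
one-step-ahead conditional mean is
  E[X_{t+1} | X_t, ...] = c + sum_i phi_i X_{t+1-i}.
Substitute known values:
  E[X_{t+1} | ...] = (0.37) * (-1)
                   = -0.3700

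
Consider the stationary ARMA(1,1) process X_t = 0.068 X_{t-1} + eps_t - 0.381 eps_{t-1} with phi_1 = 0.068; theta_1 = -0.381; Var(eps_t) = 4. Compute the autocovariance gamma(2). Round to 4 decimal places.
\gamma(2) = -0.0833

Multiply the model equation by X_{t-k} and take expectations. With theta_0 = psi_0 = 1 and psi_j the MA(infinity) weights, this gives
  gamma(k) - sum_i phi_i gamma(k-i) = c_k,
  c_k = sigma^2 * sum_{j=k..q} theta_j psi_{j-k}   (c_k = 0 for k > q),
using gamma(-m) = gamma(m).
psi-weights needed (psi_j = theta_j + sum_i phi_i psi_{j-i}):
  psi_1 = theta_1 + phi_1 = -0.381 + (0.068) = -0.313
Right-hand sides:
  c_0 = sigma^2 (1 + theta_1 psi_1) = 4 * (1 + (-0.381)(-0.313)) = 4 * 1.119253 = 4.477012
  c_1 = sigma^2 theta_1 = 4 * (-0.381) = -1.524
  c_2 = 0
Equations for k = 0 and k = 1 (AR order 1):
  gamma(0) = phi_1 gamma(1) + c_0
  gamma(1) = phi_1 gamma(0) + c_1
Substituting the second into the first: gamma(0) (1 - phi_1^2) = c_0 + phi_1 c_1, so
  gamma(0) = (c_0 + phi_1 c_1) / (1 - phi_1^2) = (4.477012 + (0.068)(-1.524)) / (1 - (0.068)^2) = 4.37338 / 0.995376 = 4.393696.
  gamma(1) = phi_1 gamma(0) + c_1 = (0.068)(4.393696) + (-1.524) = -1.225229.
For k = 2 (> q): gamma(2) = phi_1 gamma(1) = (0.068)(-1.225229) = -0.083316.
Therefore gamma(2) = -0.0833 (to 4 decimal places).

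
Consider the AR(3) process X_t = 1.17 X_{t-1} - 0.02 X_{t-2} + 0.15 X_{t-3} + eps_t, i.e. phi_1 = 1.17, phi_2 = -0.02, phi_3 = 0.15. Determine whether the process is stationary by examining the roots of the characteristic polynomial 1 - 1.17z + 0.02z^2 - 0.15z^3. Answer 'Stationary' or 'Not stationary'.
\text{Not stationary}

The AR(p) characteristic polynomial is P(z) = 1 - 1.17z + 0.02z^2 - 0.15z^3.
Stationarity requires all roots to lie outside the unit circle, i.e. |z| > 1 for every root.
Degree 3: look for a simple real root z0 first, then factor out (1 - z/z0) and solve the remaining quadratic.
Testing z0 = 0.8: P(0.8) = 1 + (-1.17)(0.8) + (0.02)(0.8)^2 + (-0.15)(0.8)^3
  = 1 + (-0.936) + (0.0128) + (-0.0768) = 0.  So z_0 = 0.8 is a root, |z_0| = 0.8.
Divide out the factor (1 - 1.25 z) = (1 - z/z0) (since 1/z0 = 1.25):
  P(z) = (1 - 1.25 z)(1 + (0.08) z + (0.12) z^2)
  [check: z-coef 0.08 - (1.25) = -1.17; z^2-coef 0.12 - (1.25)(0.08) = 0.02; z^3-coef -(1.25)(0.12) = -0.15.]
Remaining roots from the quadratic factor 1 + (0.08) z + (0.12) z^2:
  Set 1 + (0.08) z + (0.12) z^2 = 0, i.e. a z^2 + b z + c = 0 with a = 0.12, b = 0.08, c = 1.
  Discriminant D = b^2 - 4ac = (0.08)^2 - 4*(0.12)*1 = 0.0064 - (0.48) = -0.4736.
  D < 0, so the roots are the complex-conjugate pair z = (-b +/- i sqrt(-D)) / (2a) = -0.3333 +/- 2.8674i.
  For a conjugate pair |z|^2 = z * conj(z) = (product of roots) = c/a = 1/(0.12) = 8.333333, so |z| = sqrt(8.333333) = 2.8868 for both roots.
Moduli of all roots: 0.8000, 2.8868, 2.8868.
All moduli strictly greater than 1? No.
Verdict: Not stationary.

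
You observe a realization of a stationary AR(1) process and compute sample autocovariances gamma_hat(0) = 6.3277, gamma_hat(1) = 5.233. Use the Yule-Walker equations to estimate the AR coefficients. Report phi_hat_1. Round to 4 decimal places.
\hat\phi_{1} = 0.8270

The Yule-Walker equations for an AR(p) process read, in matrix form,
  Gamma_p phi = r_p,   with   (Gamma_p)_{ij} = gamma(|i - j|),
                       (r_p)_i = gamma(i),   i,j = 1..p.
Substitute the sample gammas (Toeplitz matrix and right-hand side of size 1):
  Gamma_p = [[6.3277]]
  r_p     = [5.233]
With p = 1 this is the single equation gamma(0) phi_1 = gamma(1):
  phi_hat_1 = gamma(1) / gamma(0) = 5.233 / 6.3277 = 0.8270.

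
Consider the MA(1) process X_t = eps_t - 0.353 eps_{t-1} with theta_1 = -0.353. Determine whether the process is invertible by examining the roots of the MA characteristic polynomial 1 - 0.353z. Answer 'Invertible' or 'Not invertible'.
\text{Invertible}

The MA(q) characteristic polynomial is P(z) = 1 - 0.353z.
Invertibility requires all roots to lie outside the unit circle, i.e. |z| > 1 for every root.
This is linear in z: 1 + (-0.353) z = 0  =>  z = -1/(-0.353) = 2.832861,  |z| = 2.832861.
Moduli of all roots: 2.8329.
All moduli strictly greater than 1? Yes.
Verdict: Invertible.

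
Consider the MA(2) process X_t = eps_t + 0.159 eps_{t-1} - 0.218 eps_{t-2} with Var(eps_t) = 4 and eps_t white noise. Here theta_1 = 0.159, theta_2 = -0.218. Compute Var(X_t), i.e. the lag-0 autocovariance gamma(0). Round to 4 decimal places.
\gamma(0) = 4.2912

For an MA(q) process X_t = eps_t + sum_i theta_i eps_{t-i} with
Var(eps_t) = sigma^2, the variance is
  gamma(0) = sigma^2 * (1 + sum_i theta_i^2).
  sum_i theta_i^2 = (0.159)^2 + (-0.218)^2 = 0.025281 + 0.047524 = 0.072805.
  gamma(0) = 4 * (1 + 0.072805) = 4 * 1.072805 = 4.29122, which rounds to 4.2912.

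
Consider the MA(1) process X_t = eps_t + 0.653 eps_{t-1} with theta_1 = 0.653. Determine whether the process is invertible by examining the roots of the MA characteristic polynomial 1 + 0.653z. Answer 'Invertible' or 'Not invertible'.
\text{Invertible}

The MA(q) characteristic polynomial is P(z) = 1 + 0.653z.
Invertibility requires all roots to lie outside the unit circle, i.e. |z| > 1 for every root.
This is linear in z: 1 + (0.653) z = 0  =>  z = -1/(0.653) = -1.531394,  |z| = 1.531394.
Moduli of all roots: 1.5314.
All moduli strictly greater than 1? Yes.
Verdict: Invertible.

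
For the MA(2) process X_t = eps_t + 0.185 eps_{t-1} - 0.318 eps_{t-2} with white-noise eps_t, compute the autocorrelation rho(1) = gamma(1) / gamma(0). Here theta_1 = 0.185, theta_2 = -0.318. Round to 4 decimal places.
\rho(1) = 0.1111

For an MA(q) process with theta_0 = 1, the autocovariance is
  gamma(k) = sigma^2 * sum_{i=0..q-k} theta_i * theta_{i+k},
and rho(k) = gamma(k) / gamma(0). Sigma^2 cancels.
  numerator   = (1)*(0.185) + (0.185)*(-0.318) = 0.12617.
  denominator = (1)^2 + (0.185)^2 + (-0.318)^2 = 1.135349.
  rho(1) = 0.12617 / 1.135349 = 0.1111.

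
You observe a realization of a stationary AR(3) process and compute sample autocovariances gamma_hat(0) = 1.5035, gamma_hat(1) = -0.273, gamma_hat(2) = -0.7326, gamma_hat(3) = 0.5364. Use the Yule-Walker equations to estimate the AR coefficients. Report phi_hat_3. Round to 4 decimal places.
\hat\phi_{3} = 0.1790

The Yule-Walker equations for an AR(p) process read, in matrix form,
  Gamma_p phi = r_p,   with   (Gamma_p)_{ij} = gamma(|i - j|),
                       (r_p)_i = gamma(i),   i,j = 1..p.
Substitute the sample gammas (Toeplitz matrix and right-hand side of size 3):
  Gamma_p = [[1.5035, -0.273, -0.7326], [-0.273, 1.5035, -0.273], [-0.7326, -0.273, 1.5035]]
  r_p     = [-0.273, -0.7326, 0.5364]
Written out (R1..R3):
  (R1) 1.5035 phi_1 - 0.273 phi_2 - 0.7326 phi_3 = -0.273
  (R2) -0.273 phi_1 + 1.5035 phi_2 - 0.273 phi_3 = -0.7326
  (R3) -0.7326 phi_1 - 0.273 phi_2 + 1.5035 phi_3 = 0.5364
Gaussian elimination:
  R2 <- R2 - (-0.273/1.5035) R1 = R2 - (-0.181576) R1:  1.45393 phi_2 - 0.406023 phi_3 = -0.78217
  R3 <- R3 - (-0.7326/1.5035) R1 = R3 - (-0.487263) R1:  -0.406023 phi_2 + 1.146531 phi_3 = 0.403377
  R3 <- R3 - (-0.406023/1.45393) R2 = R3 - (-0.279259) R2:  1.033146 phi_3 = 0.184949
Back-substitution:
  phi_hat_3 = 0.184949 / 1.033146 = 0.179016
  phi_hat_2 = (-0.78217 - (-0.406023)(0.179016)) / 1.45393 = -0.487978
  phi_hat_1 = (-0.273 - (-0.273)(-0.487978) - (-0.7326)(0.179016)) / 1.5035 = -0.182954
So phi_hat = [-0.1830, -0.4880, 0.1790].
Therefore phi_hat_3 = 0.1790.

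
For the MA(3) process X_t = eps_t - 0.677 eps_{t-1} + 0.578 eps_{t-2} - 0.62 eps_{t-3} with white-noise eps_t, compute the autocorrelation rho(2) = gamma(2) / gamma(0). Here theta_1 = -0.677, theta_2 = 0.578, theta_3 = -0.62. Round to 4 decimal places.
\rho(2) = 0.4583

For an MA(q) process with theta_0 = 1, the autocovariance is
  gamma(k) = sigma^2 * sum_{i=0..q-k} theta_i * theta_{i+k},
and rho(k) = gamma(k) / gamma(0). Sigma^2 cancels.
  numerator   = (1)*(0.578) + (-0.677)*(-0.62) = 0.99774.
  denominator = (1)^2 + (-0.677)^2 + (0.578)^2 + (-0.62)^2 = 2.176813.
  rho(2) = 0.99774 / 2.176813 = 0.4583.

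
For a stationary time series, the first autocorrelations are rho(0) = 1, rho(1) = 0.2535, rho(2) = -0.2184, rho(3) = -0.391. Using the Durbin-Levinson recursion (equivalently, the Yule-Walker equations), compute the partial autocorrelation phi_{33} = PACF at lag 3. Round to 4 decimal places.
\phi_{33} = -0.2850

The PACF at lag k is phi_{kk}, the last component of the solution
to the Yule-Walker system G_k phi = r_k where
  (G_k)_{ij} = rho(|i - j|), (r_k)_i = rho(i), i,j = 1..k.
Equivalently, Durbin-Levinson gives phi_{kk} iteratively:
  phi_{11} = rho(1)
  phi_{kk} = [rho(k) - sum_{j=1..k-1} phi_{k-1,j} rho(k-j)]
            / [1 - sum_{j=1..k-1} phi_{k-1,j} rho(j)],
  phi_{k,j} = phi_{k-1,j} - phi_{kk} phi_{k-1,k-j},  j = 1..k-1.
Step k = 1:
  phi_11 = rho(1) = 0.2535.
Step k = 2:
  phi_22 = [rho(2) - phi_11 rho(1)] / [1 - phi_11 rho(1)] = [-0.2184 - (0.2535)(0.2535)] / [1 - (0.2535)(0.2535)]
         = -0.28266225 / 0.93573775 = -0.302074.
  Update: phi_21 = phi_11 - phi_22 phi_11 = 0.2535 - (-0.302074)(0.2535) = 0.330076.
Step k = 3:
  phi_33 = [rho(3) - phi_21 rho(2) - phi_22 rho(1)] / [1 - phi_21 rho(1) - phi_22 rho(2)]
    numerator   = -0.391 - (0.330076)(-0.2184) - (-0.302074)(0.2535) = -0.24233563
    denominator = 1 - (0.330076)(0.2535) - (-0.302074)(-0.2184) = 0.85035277
  phi_33 = -0.24233563 / 0.85035277 = -0.285.
Therefore phi_{33} = -0.2850.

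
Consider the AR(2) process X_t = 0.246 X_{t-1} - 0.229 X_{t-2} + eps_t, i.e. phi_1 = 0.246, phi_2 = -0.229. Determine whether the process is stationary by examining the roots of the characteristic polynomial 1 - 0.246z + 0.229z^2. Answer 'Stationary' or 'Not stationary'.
\text{Stationary}

The AR(p) characteristic polynomial is P(z) = 1 - 0.246z + 0.229z^2.
Stationarity requires all roots to lie outside the unit circle, i.e. |z| > 1 for every root.
Set 1 + (-0.246) z + (0.229) z^2 = 0, i.e. a z^2 + b z + c = 0 with a = 0.229, b = -0.246, c = 1.
Discriminant D = b^2 - 4ac = (-0.246)^2 - 4*(0.229)*1 = 0.060516 - (0.916) = -0.855484.
D < 0, so the roots are the complex-conjugate pair z = (-b +/- i sqrt(-D)) / (2a) = 0.5371 +/- 2.0195i.
For a conjugate pair |z|^2 = z * conj(z) = (product of roots) = c/a = 1/(0.229) = 4.366812, so |z| = sqrt(4.366812) = 2.0897 for both roots.
Moduli of all roots: 2.0897, 2.0897.
All moduli strictly greater than 1? Yes.
Verdict: Stationary.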